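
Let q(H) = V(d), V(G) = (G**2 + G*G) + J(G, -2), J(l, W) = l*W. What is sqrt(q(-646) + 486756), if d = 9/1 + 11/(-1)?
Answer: 4*sqrt(30423) ≈ 697.69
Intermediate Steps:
J(l, W) = W*l
d = -2 (d = 9*1 + 11*(-1) = 9 - 11 = -2)
V(G) = -2*G + 2*G**2 (V(G) = (G**2 + G*G) - 2*G = (G**2 + G**2) - 2*G = 2*G**2 - 2*G = -2*G + 2*G**2)
q(H) = 12 (q(H) = 2*(-2)*(-1 - 2) = 2*(-2)*(-3) = 12)
sqrt(q(-646) + 486756) = sqrt(12 + 486756) = sqrt(486768) = 4*sqrt(30423)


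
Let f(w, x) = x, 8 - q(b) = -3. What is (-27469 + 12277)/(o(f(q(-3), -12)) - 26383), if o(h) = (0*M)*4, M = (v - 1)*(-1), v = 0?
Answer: 15192/26383 ≈ 0.57583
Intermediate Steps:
q(b) = 11 (q(b) = 8 - 1*(-3) = 8 + 3 = 11)
M = 1 (M = (0 - 1)*(-1) = -1*(-1) = 1)
o(h) = 0 (o(h) = (0*1)*4 = 0*4 = 0)
(-27469 + 12277)/(o(f(q(-3), -12)) - 26383) = (-27469 + 12277)/(0 - 26383) = -15192/(-26383) = -15192*(-1/26383) = 15192/26383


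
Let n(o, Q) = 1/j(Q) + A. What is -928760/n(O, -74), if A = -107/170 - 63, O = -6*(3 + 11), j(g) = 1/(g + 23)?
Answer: 157889200/19487 ≈ 8102.3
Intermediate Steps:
j(g) = 1/(23 + g)
O = -84 (O = -6*14 = -84)
A = -10817/170 (A = -107*1/170 - 63 = -107/170 - 63 = -10817/170 ≈ -63.629)
n(o, Q) = -6907/170 + Q (n(o, Q) = 1/(1/(23 + Q)) - 10817/170 = (23 + Q) - 10817/170 = -6907/170 + Q)
-928760/n(O, -74) = -928760/(-6907/170 - 74) = -928760/(-19487/170) = -928760*(-170/19487) = 157889200/19487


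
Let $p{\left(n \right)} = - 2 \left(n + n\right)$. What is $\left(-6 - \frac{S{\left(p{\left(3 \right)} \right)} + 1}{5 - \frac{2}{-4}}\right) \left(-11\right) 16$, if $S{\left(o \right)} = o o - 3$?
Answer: $5600$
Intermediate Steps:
$p{\left(n \right)} = - 4 n$ ($p{\left(n \right)} = - 2 \cdot 2 n = - 4 n$)
$S{\left(o \right)} = -3 + o^{2}$ ($S{\left(o \right)} = o^{2} - 3 = -3 + o^{2}$)
$\left(-6 - \frac{S{\left(p{\left(3 \right)} \right)} + 1}{5 - \frac{2}{-4}}\right) \left(-11\right) 16 = \left(-6 - \frac{\left(-3 + \left(\left(-4\right) 3\right)^{2}\right) + 1}{5 - \frac{2}{-4}}\right) \left(-11\right) 16 = \left(-6 - \frac{\left(-3 + \left(-12\right)^{2}\right) + 1}{5 - - \frac{1}{2}}\right) \left(-11\right) 16 = \left(-6 - \frac{\left(-3 + 144\right) + 1}{5 + \frac{1}{2}}\right) \left(-11\right) 16 = \left(-6 - \frac{141 + 1}{\frac{11}{2}}\right) \left(-11\right) 16 = \left(-6 - 142 \cdot \frac{2}{11}\right) \left(-11\right) 16 = \left(-6 - \frac{284}{11}\right) \left(-11\right) 16 = \left(- \frac{350}{11}\right) \left(-11\right) 16 = 350 \cdot 16 = 5600$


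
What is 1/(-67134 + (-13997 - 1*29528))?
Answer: -1/110659 ≈ -9.0368e-6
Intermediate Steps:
1/(-67134 + (-13997 - 1*29528)) = 1/(-67134 + (-13997 - 29528)) = 1/(-67134 - 43525) = 1/(-110659) = -1/110659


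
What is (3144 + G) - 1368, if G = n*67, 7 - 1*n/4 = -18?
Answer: 8476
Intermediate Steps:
n = 100 (n = 28 - 4*(-18) = 28 + 72 = 100)
G = 6700 (G = 100*67 = 6700)
(3144 + G) - 1368 = (3144 + 6700) - 1368 = 9844 - 1368 = 8476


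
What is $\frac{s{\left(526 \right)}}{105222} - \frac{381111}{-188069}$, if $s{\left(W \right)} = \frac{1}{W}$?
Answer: $\frac{21093263811761}{10409012063268} \approx 2.0264$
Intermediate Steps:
$\frac{s{\left(526 \right)}}{105222} - \frac{381111}{-188069} = \frac{1}{526 \cdot 105222} - \frac{381111}{-188069} = \frac{1}{526} \cdot \frac{1}{105222} - - \frac{381111}{188069} = \frac{1}{55346772} + \frac{381111}{188069} = \frac{21093263811761}{10409012063268}$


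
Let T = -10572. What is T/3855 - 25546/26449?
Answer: -126032886/33986965 ≈ -3.7083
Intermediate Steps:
T/3855 - 25546/26449 = -10572/3855 - 25546/26449 = -10572*1/3855 - 25546*1/26449 = -3524/1285 - 25546/26449 = -126032886/33986965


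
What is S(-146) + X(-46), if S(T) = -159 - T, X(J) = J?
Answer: -59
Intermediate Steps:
S(-146) + X(-46) = (-159 - 1*(-146)) - 46 = (-159 + 146) - 46 = -13 - 46 = -59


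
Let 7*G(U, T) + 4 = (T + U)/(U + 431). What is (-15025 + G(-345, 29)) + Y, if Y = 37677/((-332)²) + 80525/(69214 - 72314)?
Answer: -15480706811709/1028500144 ≈ -15052.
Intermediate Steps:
Y = -87589889/3416944 (Y = 37677/110224 + 80525/(-3100) = 37677*(1/110224) + 80525*(-1/3100) = 37677/110224 - 3221/124 = -87589889/3416944 ≈ -25.634)
G(U, T) = -4/7 + (T + U)/(7*(431 + U)) (G(U, T) = -4/7 + ((T + U)/(U + 431))/7 = -4/7 + ((T + U)/(431 + U))/7 = -4/7 + (T + U)/(7*(431 + U)))
(-15025 + G(-345, 29)) + Y = (-15025 + (-1724 + 29 - 3*(-345))/(7*(431 - 345))) - 87589889/3416944 = (-15025 + (⅐)*(-1724 + 29 + 1035)/86) - 87589889/3416944 = (-15025 + (⅐)*(1/86)*(-660)) - 87589889/3416944 = (-15025 - 330/301) - 87589889/3416944 = -4522855/301 - 87589889/3416944 = -15480706811709/1028500144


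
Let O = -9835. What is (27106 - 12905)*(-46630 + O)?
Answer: -801859465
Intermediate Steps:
(27106 - 12905)*(-46630 + O) = (27106 - 12905)*(-46630 - 9835) = 14201*(-56465) = -801859465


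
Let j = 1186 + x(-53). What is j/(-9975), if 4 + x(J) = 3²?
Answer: -397/3325 ≈ -0.11940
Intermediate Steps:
x(J) = 5 (x(J) = -4 + 3² = -4 + 9 = 5)
j = 1191 (j = 1186 + 5 = 1191)
j/(-9975) = 1191/(-9975) = 1191*(-1/9975) = -397/3325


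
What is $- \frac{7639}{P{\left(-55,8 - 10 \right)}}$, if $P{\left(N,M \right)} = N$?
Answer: $\frac{7639}{55} \approx 138.89$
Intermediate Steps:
$- \frac{7639}{P{\left(-55,8 - 10 \right)}} = - \frac{7639}{-55} = \left(-7639\right) \left(- \frac{1}{55}\right) = \frac{7639}{55}$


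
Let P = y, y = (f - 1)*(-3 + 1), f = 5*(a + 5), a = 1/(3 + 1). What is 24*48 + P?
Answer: 2203/2 ≈ 1101.5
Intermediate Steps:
a = ¼ (a = 1/4 = ¼ ≈ 0.25000)
f = 105/4 (f = 5*(¼ + 5) = 5*(21/4) = 105/4 ≈ 26.250)
y = -101/2 (y = (105/4 - 1)*(-3 + 1) = (101/4)*(-2) = -101/2 ≈ -50.500)
P = -101/2 ≈ -50.500
24*48 + P = 24*48 - 101/2 = 1152 - 101/2 = 2203/2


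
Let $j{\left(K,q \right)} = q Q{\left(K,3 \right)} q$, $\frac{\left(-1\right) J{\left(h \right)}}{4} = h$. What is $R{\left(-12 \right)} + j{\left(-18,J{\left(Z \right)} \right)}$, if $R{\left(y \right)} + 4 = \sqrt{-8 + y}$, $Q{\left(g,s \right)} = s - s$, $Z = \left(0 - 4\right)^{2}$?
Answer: $-4 + 2 i \sqrt{5} \approx -4.0 + 4.4721 i$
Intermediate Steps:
$Z = 16$ ($Z = \left(-4\right)^{2} = 16$)
$Q{\left(g,s \right)} = 0$
$J{\left(h \right)} = - 4 h$
$j{\left(K,q \right)} = 0$ ($j{\left(K,q \right)} = q 0 q = 0 q = 0$)
$R{\left(y \right)} = -4 + \sqrt{-8 + y}$
$R{\left(-12 \right)} + j{\left(-18,J{\left(Z \right)} \right)} = \left(-4 + \sqrt{-8 - 12}\right) + 0 = \left(-4 + \sqrt{-20}\right) + 0 = \left(-4 + 2 i \sqrt{5}\right) + 0 = -4 + 2 i \sqrt{5}$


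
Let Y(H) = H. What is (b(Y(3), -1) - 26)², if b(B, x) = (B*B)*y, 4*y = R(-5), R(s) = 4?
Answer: 289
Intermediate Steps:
y = 1 (y = (¼)*4 = 1)
b(B, x) = B² (b(B, x) = (B*B)*1 = B²*1 = B²)
(b(Y(3), -1) - 26)² = (3² - 26)² = (9 - 26)² = (-17)² = 289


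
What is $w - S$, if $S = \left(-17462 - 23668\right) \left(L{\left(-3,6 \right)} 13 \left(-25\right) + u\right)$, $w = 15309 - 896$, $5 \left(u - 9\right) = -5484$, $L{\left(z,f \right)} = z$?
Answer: $-4625051$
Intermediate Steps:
$u = - \frac{5439}{5}$ ($u = 9 + \frac{1}{5} \left(-5484\right) = 9 - \frac{5484}{5} = - \frac{5439}{5} \approx -1087.8$)
$w = 14413$ ($w = 15309 - 896 = 14413$)
$S = 4639464$ ($S = \left(-17462 - 23668\right) \left(\left(-3\right) 13 \left(-25\right) - \frac{5439}{5}\right) = - 41130 \left(\left(-39\right) \left(-25\right) - \frac{5439}{5}\right) = - 41130 \left(975 - \frac{5439}{5}\right) = \left(-41130\right) \left(- \frac{564}{5}\right) = 4639464$)
$w - S = 14413 - 4639464 = -4625051$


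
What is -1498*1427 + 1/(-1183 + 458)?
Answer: -1549793351/725 ≈ -2.1376e+6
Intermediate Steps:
-1498*1427 + 1/(-1183 + 458) = -2137646 + 1/(-725) = -2137646 - 1/725 = -1549793351/725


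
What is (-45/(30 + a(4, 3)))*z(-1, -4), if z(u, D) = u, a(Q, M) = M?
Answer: 15/11 ≈ 1.3636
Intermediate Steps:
(-45/(30 + a(4, 3)))*z(-1, -4) = -45/(30 + 3)*(-1) = -45/33*(-1) = -45*1/33*(-1) = -15/11*(-1) = 15/11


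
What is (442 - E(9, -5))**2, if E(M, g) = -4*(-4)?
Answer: 181476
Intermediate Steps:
E(M, g) = 16
(442 - E(9, -5))**2 = (442 - 1*16)**2 = (442 - 16)**2 = 426**2 = 181476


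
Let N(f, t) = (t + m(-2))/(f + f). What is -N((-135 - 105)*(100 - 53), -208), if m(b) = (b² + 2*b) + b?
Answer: -7/752 ≈ -0.0093085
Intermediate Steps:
m(b) = b² + 3*b
N(f, t) = (-2 + t)/(2*f) (N(f, t) = (t - 2*(3 - 2))/(f + f) = (t - 2*1)/((2*f)) = (t - 2)*(1/(2*f)) = (-2 + t)*(1/(2*f)) = (-2 + t)/(2*f))
-N((-135 - 105)*(100 - 53), -208) = -(-2 - 208)/(2*((-135 - 105)*(100 - 53))) = -(-210)/(2*((-240*47))) = -(-210)/(2*(-11280)) = -(-1)*(-210)/(2*11280) = -1*7/752 = -7/752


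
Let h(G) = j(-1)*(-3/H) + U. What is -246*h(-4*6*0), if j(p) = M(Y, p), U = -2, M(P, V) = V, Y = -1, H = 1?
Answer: -246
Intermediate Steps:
j(p) = p
h(G) = 1 (h(G) = -(-3)/1 - 2 = -(-3) - 2 = -1*(-3) - 2 = 3 - 2 = 1)
-246*h(-4*6*0) = -246*1 = -246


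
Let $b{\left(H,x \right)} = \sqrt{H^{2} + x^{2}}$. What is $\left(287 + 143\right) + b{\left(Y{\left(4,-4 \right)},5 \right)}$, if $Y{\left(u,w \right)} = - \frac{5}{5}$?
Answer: $430 + \sqrt{26} \approx 435.1$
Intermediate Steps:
$Y{\left(u,w \right)} = -1$ ($Y{\left(u,w \right)} = \left(-5\right) \frac{1}{5} = -1$)
$\left(287 + 143\right) + b{\left(Y{\left(4,-4 \right)},5 \right)} = \left(287 + 143\right) + \sqrt{\left(-1\right)^{2} + 5^{2}} = 430 + \sqrt{1 + 25} = 430 + \sqrt{26}$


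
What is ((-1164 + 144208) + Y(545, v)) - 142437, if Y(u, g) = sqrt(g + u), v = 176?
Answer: 607 + sqrt(721) ≈ 633.85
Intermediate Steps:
((-1164 + 144208) + Y(545, v)) - 142437 = ((-1164 + 144208) + sqrt(176 + 545)) - 142437 = (143044 + sqrt(721)) - 142437 = 607 + sqrt(721)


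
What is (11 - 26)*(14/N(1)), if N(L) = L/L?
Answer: -210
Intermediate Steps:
N(L) = 1
(11 - 26)*(14/N(1)) = (11 - 26)*(14/1) = -210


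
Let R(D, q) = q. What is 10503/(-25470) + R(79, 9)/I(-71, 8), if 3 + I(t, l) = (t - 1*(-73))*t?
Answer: -38937/82070 ≈ -0.47444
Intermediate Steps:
I(t, l) = -3 + t*(73 + t) (I(t, l) = -3 + (t - 1*(-73))*t = -3 + (t + 73)*t = -3 + (73 + t)*t = -3 + t*(73 + t))
10503/(-25470) + R(79, 9)/I(-71, 8) = 10503/(-25470) + 9/(-3 + (-71)**2 + 73*(-71)) = 10503*(-1/25470) + 9/(-3 + 5041 - 5183) = -1167/2830 + 9/(-145) = -1167/2830 + 9*(-1/145) = -1167/2830 - 9/145 = -38937/82070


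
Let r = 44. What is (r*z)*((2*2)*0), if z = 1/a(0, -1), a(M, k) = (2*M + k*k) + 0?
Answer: 0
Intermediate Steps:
a(M, k) = k² + 2*M (a(M, k) = (2*M + k²) + 0 = (k² + 2*M) + 0 = k² + 2*M)
z = 1 (z = 1/((-1)² + 2*0) = 1/(1 + 0) = 1/1 = 1)
(r*z)*((2*2)*0) = (44*1)*((2*2)*0) = 44*(4*0) = 44*0 = 0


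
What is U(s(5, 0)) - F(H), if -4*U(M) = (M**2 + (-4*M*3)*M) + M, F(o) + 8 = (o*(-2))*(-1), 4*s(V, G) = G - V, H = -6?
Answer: 1575/64 ≈ 24.609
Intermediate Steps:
s(V, G) = -V/4 + G/4 (s(V, G) = (G - V)/4 = -V/4 + G/4)
F(o) = -8 + 2*o (F(o) = -8 + (o*(-2))*(-1) = -8 - 2*o*(-1) = -8 + 2*o)
U(M) = -M/4 + 11*M**2/4 (U(M) = -((M**2 + (-4*M*3)*M) + M)/4 = -((M**2 + (-12*M)*M) + M)/4 = -((M**2 - 12*M**2) + M)/4 = -(-11*M**2 + M)/4 = -(M - 11*M**2)/4 = -M/4 + 11*M**2/4)
U(s(5, 0)) - F(H) = (-1/4*5 + (1/4)*0)*(-1 + 11*(-1/4*5 + (1/4)*0))/4 - (-8 + 2*(-6)) = (-5/4 + 0)*(-1 + 11*(-5/4 + 0))/4 - (-8 - 12) = (1/4)*(-5/4)*(-1 + 11*(-5/4)) - 1*(-20) = (1/4)*(-5/4)*(-1 - 55/4) + 20 = (1/4)*(-5/4)*(-59/4) + 20 = 295/64 + 20 = 1575/64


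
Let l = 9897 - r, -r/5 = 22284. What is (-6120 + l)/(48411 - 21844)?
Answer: 115197/26567 ≈ 4.3361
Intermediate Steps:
r = -111420 (r = -5*22284 = -111420)
l = 121317 (l = 9897 - 1*(-111420) = 9897 + 111420 = 121317)
(-6120 + l)/(48411 - 21844) = (-6120 + 121317)/(48411 - 21844) = 115197/26567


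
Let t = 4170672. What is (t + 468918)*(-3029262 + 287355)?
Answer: -12721324298130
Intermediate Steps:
(t + 468918)*(-3029262 + 287355) = (4170672 + 468918)*(-3029262 + 287355) = 4639590*(-2741907) = -12721324298130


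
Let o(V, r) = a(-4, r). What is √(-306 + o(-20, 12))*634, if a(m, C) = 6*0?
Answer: 1902*I*√34 ≈ 11090.0*I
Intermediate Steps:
a(m, C) = 0
o(V, r) = 0
√(-306 + o(-20, 12))*634 = √(-306 + 0)*634 = √(-306)*634 = (3*I*√34)*634 = 1902*I*√34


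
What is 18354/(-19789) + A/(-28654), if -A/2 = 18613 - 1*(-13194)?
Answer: 52352995/40502429 ≈ 1.2926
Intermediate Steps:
A = -63614 (A = -2*(18613 - 1*(-13194)) = -2*(18613 + 13194) = -2*31807 = -63614)
18354/(-19789) + A/(-28654) = 18354/(-19789) - 63614/(-28654) = 18354*(-1/19789) - 63614*(-1/28654) = -2622/2827 + 31807/14327 = 52352995/40502429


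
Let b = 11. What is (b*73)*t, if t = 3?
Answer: 2409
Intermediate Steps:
(b*73)*t = (11*73)*3 = 803*3 = 2409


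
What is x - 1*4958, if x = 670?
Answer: -4288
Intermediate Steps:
x - 1*4958 = 670 - 1*4958 = 670 - 4958 = -4288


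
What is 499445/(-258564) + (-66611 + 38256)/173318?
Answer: -46947195365/22406897676 ≈ -2.0952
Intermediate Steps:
499445/(-258564) + (-66611 + 38256)/173318 = 499445*(-1/258564) - 28355*1/173318 = -499445/258564 - 28355/173318 = -46947195365/22406897676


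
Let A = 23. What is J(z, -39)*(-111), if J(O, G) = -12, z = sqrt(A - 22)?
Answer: 1332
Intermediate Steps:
z = 1 (z = sqrt(23 - 22) = sqrt(1) = 1)
J(z, -39)*(-111) = -12*(-111) = 1332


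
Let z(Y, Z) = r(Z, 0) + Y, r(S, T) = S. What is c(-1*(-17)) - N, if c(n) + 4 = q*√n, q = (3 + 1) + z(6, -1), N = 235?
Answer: -239 + 9*√17 ≈ -201.89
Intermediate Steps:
z(Y, Z) = Y + Z (z(Y, Z) = Z + Y = Y + Z)
q = 9 (q = (3 + 1) + (6 - 1) = 4 + 5 = 9)
c(n) = -4 + 9*√n
c(-1*(-17)) - N = (-4 + 9*√(-1*(-17))) - 1*235 = (-4 + 9*√17) - 235 = -239 + 9*√17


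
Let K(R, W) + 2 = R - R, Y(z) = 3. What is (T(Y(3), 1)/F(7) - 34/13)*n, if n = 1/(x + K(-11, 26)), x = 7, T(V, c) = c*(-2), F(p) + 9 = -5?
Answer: -45/91 ≈ -0.49451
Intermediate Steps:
F(p) = -14 (F(p) = -9 - 5 = -14)
T(V, c) = -2*c
K(R, W) = -2 (K(R, W) = -2 + (R - R) = -2 + 0 = -2)
n = 1/5 (n = 1/(7 - 2) = 1/5 ≈ 0.20000)
(T(Y(3), 1)/F(7) - 34/13)*n = (-2*1/(-14) - 34/13)*(1/5) = (-2*(-1/14) - 34*1/13)*(1/5) = (1/7 - 34/13)*(1/5) = -225/91*1/5 = -45/91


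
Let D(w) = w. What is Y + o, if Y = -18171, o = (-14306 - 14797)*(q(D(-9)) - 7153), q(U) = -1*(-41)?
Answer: 206962365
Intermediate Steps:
q(U) = 41
o = 206980536 (o = (-14306 - 14797)*(41 - 7153) = -29103*(-7112) = 206980536)
Y + o = -18171 + 206980536 = 206962365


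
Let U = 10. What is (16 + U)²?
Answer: 676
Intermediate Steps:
(16 + U)² = (16 + 10)² = 26² = 676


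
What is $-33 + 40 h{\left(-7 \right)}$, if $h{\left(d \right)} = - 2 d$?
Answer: $527$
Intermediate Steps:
$-33 + 40 h{\left(-7 \right)} = -33 + 40 \left(\left(-2\right) \left(-7\right)\right) = -33 + 40 \cdot 14 = -33 + 560 = 527$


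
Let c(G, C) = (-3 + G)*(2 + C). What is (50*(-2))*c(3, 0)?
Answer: 0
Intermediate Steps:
(50*(-2))*c(3, 0) = (50*(-2))*(-6 - 3*0 + 2*3 + 0*3) = -100*(-6 + 0 + 6 + 0) = -100*0 = 0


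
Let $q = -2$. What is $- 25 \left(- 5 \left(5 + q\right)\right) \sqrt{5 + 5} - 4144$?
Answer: $-4144 + 375 \sqrt{10} \approx -2958.1$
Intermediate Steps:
$- 25 \left(- 5 \left(5 + q\right)\right) \sqrt{5 + 5} - 4144 = - 25 \left(- 5 \left(5 - 2\right)\right) \sqrt{5 + 5} - 4144 = - 25 \left(\left(-5\right) 3\right) \sqrt{10} - 4144 = \left(-25\right) \left(-15\right) \sqrt{10} - 4144 = 375 \sqrt{10} - 4144 = -4144 + 375 \sqrt{10}$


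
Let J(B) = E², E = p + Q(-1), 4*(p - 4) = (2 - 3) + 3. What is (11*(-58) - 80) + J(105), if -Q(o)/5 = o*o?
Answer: -2871/4 ≈ -717.75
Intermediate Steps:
p = 9/2 (p = 4 + ((2 - 3) + 3)/4 = 4 + (-1 + 3)/4 = 4 + (¼)*2 = 4 + ½ = 9/2 ≈ 4.5000)
Q(o) = -5*o² (Q(o) = -5*o*o = -5*o²)
E = -½ (E = 9/2 - 5*(-1)² = 9/2 - 5*1 = 9/2 - 5 = -½ ≈ -0.50000)
J(B) = ¼ (J(B) = (-½)² = ¼)
(11*(-58) - 80) + J(105) = (11*(-58) - 80) + ¼ = (-638 - 80) + ¼ = -718 + ¼ = -2871/4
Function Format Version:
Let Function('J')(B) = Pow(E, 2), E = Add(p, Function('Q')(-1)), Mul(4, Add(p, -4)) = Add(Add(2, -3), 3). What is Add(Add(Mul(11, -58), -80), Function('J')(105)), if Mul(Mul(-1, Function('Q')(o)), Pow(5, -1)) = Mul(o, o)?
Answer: Rational(-2871, 4) ≈ -717.75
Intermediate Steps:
p = Rational(9, 2) (p = Add(4, Mul(Rational(1, 4), Add(Add(2, -3), 3))) = Add(4, Mul(Rational(1, 4), Add(-1, 3))) = Add(4, Mul(Rational(1, 4), 2)) = Add(4, Rational(1, 2)) = Rational(9, 2) ≈ 4.5000)
Function('Q')(o) = Mul(-5, Pow(o, 2)) (Function('Q')(o) = Mul(-5, Mul(o, o)) = Mul(-5, Pow(o, 2)))
E = Rational(-1, 2) (E = Add(Rational(9, 2), Mul(-5, Pow(-1, 2))) = Add(Rational(9, 2), Mul(-5, 1)) = Add(Rational(9, 2), -5) = Rational(-1, 2) ≈ -0.50000)
Function('J')(B) = Rational(1, 4) (Function('J')(B) = Pow(Rational(-1, 2), 2) = Rational(1, 4))
Add(Add(Mul(11, -58), -80), Function('J')(105)) = Add(Add(Mul(11, -58), -80), Rational(1, 4)) = Add(Add(-638, -80), Rational(1, 4)) = Add(-718, Rational(1, 4)) = Rational(-2871, 4)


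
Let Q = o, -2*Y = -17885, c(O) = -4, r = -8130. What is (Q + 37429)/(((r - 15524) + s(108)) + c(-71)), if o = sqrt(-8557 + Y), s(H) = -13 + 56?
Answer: -37429/23615 - sqrt(1542)/47230 ≈ -1.5858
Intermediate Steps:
s(H) = 43
Y = 17885/2 (Y = -1/2*(-17885) = 17885/2 ≈ 8942.5)
o = sqrt(1542)/2 (o = sqrt(-8557 + 17885/2) = sqrt(771/2) = sqrt(1542)/2 ≈ 19.634)
Q = sqrt(1542)/2 ≈ 19.634
(Q + 37429)/(((r - 15524) + s(108)) + c(-71)) = (sqrt(1542)/2 + 37429)/(((-8130 - 15524) + 43) - 4) = (37429 + sqrt(1542)/2)/((-23654 + 43) - 4) = (37429 + sqrt(1542)/2)/(-23611 - 4) = (37429 + sqrt(1542)/2)/(-23615) = (37429 + sqrt(1542)/2)*(-1/23615) = -37429/23615 - sqrt(1542)/47230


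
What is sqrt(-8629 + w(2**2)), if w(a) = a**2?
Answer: 3*I*sqrt(957) ≈ 92.806*I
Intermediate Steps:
sqrt(-8629 + w(2**2)) = sqrt(-8629 + (2**2)**2) = sqrt(-8629 + 4**2) = sqrt(-8629 + 16) = sqrt(-8613) = 3*I*sqrt(957)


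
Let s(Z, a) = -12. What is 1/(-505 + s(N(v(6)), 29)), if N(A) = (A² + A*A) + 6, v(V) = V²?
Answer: -1/517 ≈ -0.0019342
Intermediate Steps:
N(A) = 6 + 2*A² (N(A) = (A² + A²) + 6 = 2*A² + 6 = 6 + 2*A²)
1/(-505 + s(N(v(6)), 29)) = 1/(-505 - 12) = 1/(-517) = -1/517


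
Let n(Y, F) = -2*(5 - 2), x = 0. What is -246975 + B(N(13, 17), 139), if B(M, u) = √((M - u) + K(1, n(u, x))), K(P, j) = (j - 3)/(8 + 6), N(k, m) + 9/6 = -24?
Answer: -246975 + 34*I*√7/7 ≈ -2.4698e+5 + 12.851*I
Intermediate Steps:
n(Y, F) = -6 (n(Y, F) = -2*3 = -6)
N(k, m) = -51/2 (N(k, m) = -3/2 - 24 = -51/2)
K(P, j) = -3/14 + j/14 (K(P, j) = (-3 + j)/14 = (-3 + j)*(1/14) = -3/14 + j/14)
B(M, u) = √(-9/14 + M - u) (B(M, u) = √((M - u) + (-3/14 + (1/14)*(-6))) = √((M - u) + (-3/14 - 3/7)) = √((M - u) - 9/14) = √(-9/14 + M - u))
-246975 + B(N(13, 17), 139) = -246975 + √(-126 - 196*139 + 196*(-51/2))/14 = -246975 + √(-126 - 27244 - 4998)/14 = -246975 + √(-32368)/14 = -246975 + (68*I*√7)/14 = -246975 + 34*I*√7/7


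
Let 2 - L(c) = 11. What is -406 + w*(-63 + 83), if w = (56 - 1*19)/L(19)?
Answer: -4394/9 ≈ -488.22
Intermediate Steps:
L(c) = -9 (L(c) = 2 - 1*11 = 2 - 11 = -9)
w = -37/9 (w = (56 - 1*19)/(-9) = (56 - 19)*(-1/9) = 37*(-1/9) = -37/9 ≈ -4.1111)
-406 + w*(-63 + 83) = -406 - 37*(-63 + 83)/9 = -406 - 37/9*20 = -406 - 740/9 = -4394/9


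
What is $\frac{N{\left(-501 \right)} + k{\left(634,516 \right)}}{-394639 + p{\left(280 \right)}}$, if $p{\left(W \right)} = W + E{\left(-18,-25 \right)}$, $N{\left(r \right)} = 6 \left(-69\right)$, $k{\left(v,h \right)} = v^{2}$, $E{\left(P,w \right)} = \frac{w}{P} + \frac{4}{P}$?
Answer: $- \frac{2409252}{2366147} \approx -1.0182$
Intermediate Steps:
$E{\left(P,w \right)} = \frac{4}{P} + \frac{w}{P}$
$N{\left(r \right)} = -414$
$p{\left(W \right)} = \frac{7}{6} + W$ ($p{\left(W \right)} = W + \frac{4 - 25}{-18} = W - - \frac{7}{6} = W + \frac{7}{6} = \frac{7}{6} + W$)
$\frac{N{\left(-501 \right)} + k{\left(634,516 \right)}}{-394639 + p{\left(280 \right)}} = \frac{-414 + 634^{2}}{-394639 + \left(\frac{7}{6} + 280\right)} = \frac{-414 + 401956}{-394639 + \frac{1687}{6}} = \frac{401542}{- \frac{2366147}{6}} = 401542 \left(- \frac{6}{2366147}\right) = - \frac{2409252}{2366147}$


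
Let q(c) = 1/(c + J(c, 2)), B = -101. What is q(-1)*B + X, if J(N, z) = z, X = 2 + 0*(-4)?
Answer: -99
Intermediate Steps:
X = 2 (X = 2 + 0 = 2)
q(c) = 1/(2 + c) (q(c) = 1/(c + 2) = 1/(2 + c))
q(-1)*B + X = -101/(2 - 1) + 2 = -101/1 + 2 = 1*(-101) + 2 = -101 + 2 = -99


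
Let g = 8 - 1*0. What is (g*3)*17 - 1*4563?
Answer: -4155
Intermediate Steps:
g = 8 (g = 8 + 0 = 8)
(g*3)*17 - 1*4563 = (8*3)*17 - 1*4563 = 24*17 - 4563 = 408 - 4563 = -4155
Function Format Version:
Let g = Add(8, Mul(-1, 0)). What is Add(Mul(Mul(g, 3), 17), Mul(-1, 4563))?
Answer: -4155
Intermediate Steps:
g = 8 (g = Add(8, 0) = 8)
Add(Mul(Mul(g, 3), 17), Mul(-1, 4563)) = Add(Mul(Mul(8, 3), 17), Mul(-1, 4563)) = Add(Mul(24, 17), -4563) = Add(408, -4563) = -4155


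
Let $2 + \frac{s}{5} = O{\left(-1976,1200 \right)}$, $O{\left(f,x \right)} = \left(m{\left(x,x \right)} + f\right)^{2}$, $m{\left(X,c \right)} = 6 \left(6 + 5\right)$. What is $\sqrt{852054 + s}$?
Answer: $8 \sqrt{298321} \approx 4369.5$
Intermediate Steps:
$m{\left(X,c \right)} = 66$ ($m{\left(X,c \right)} = 6 \cdot 11 = 66$)
$O{\left(f,x \right)} = \left(66 + f\right)^{2}$
$s = 18240490$ ($s = -10 + 5 \left(66 - 1976\right)^{2} = -10 + 5 \left(-1910\right)^{2} = -10 + 5 \cdot 3648100 = -10 + 18240500 = 18240490$)
$\sqrt{852054 + s} = \sqrt{852054 + 18240490} = \sqrt{19092544} = 8 \sqrt{298321}$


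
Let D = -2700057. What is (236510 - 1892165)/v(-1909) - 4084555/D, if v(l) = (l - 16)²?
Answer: 2133093249908/2001079744125 ≈ 1.0660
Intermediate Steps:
v(l) = (-16 + l)²
(236510 - 1892165)/v(-1909) - 4084555/D = (236510 - 1892165)/((-16 - 1909)²) - 4084555/(-2700057) = -1655655/((-1925)²) - 4084555*(-1/2700057) = -1655655/3705625 + 4084555/2700057 = -1655655*1/3705625 + 4084555/2700057 = -331131/741125 + 4084555/2700057 = 2133093249908/2001079744125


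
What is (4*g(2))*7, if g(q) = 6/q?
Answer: 84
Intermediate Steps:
(4*g(2))*7 = (4*(6/2))*7 = (4*(6*(½)))*7 = (4*3)*7 = 12*7 = 84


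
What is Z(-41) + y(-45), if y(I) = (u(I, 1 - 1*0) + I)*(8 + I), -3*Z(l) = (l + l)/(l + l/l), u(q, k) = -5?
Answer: 110959/60 ≈ 1849.3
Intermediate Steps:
Z(l) = -2*l/(3*(1 + l)) (Z(l) = -(l + l)/(3*(l + l/l)) = -2*l/(3*(l + 1)) = -2*l/(3*(1 + l)))
y(I) = (-5 + I)*(8 + I)
Z(-41) + y(-45) = -2*(-41)/(3 + 3*(-41)) + (-40 + (-45)² + 3*(-45)) = -2*(-41)/(3 - 123) + (-40 + 2025 - 135) = -2*(-41)/(-120) + 1850 = -2*(-41)*(-1/120) + 1850 = -41/60 + 1850 = 110959/60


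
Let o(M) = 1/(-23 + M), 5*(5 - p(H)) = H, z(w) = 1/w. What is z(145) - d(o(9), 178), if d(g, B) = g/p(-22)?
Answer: 1383/95410 ≈ 0.014495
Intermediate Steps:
p(H) = 5 - H/5
d(g, B) = 5*g/47 (d(g, B) = g/(5 - ⅕*(-22)) = g/(5 + 22/5) = g/(47/5) = g*(5/47) = 5*g/47)
z(145) - d(o(9), 178) = 1/145 - 5/(47*(-23 + 9)) = 1/145 - 5/(47*(-14)) = 1/145 - 5*(-1)/(47*14) = 1/145 - 1*(-5/658) = 1/145 + 5/658 = 1383/95410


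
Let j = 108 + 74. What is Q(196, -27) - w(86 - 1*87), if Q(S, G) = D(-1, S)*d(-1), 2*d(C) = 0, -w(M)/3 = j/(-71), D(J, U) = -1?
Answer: -546/71 ≈ -7.6901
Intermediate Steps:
j = 182
w(M) = 546/71 (w(M) = -546/(-71) = -546*(-1)/71 = -3*(-182/71) = 546/71)
d(C) = 0 (d(C) = (½)*0 = 0)
Q(S, G) = 0 (Q(S, G) = -1*0 = 0)
Q(196, -27) - w(86 - 1*87) = 0 - 1*546/71 = 0 - 546/71 = -546/71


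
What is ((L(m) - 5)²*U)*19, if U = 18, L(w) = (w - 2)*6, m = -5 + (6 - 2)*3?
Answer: 213750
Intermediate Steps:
m = 7 (m = -5 + 4*3 = -5 + 12 = 7)
L(w) = -12 + 6*w (L(w) = (-2 + w)*6 = -12 + 6*w)
((L(m) - 5)²*U)*19 = (((-12 + 6*7) - 5)²*18)*19 = (((-12 + 42) - 5)²*18)*19 = ((30 - 5)²*18)*19 = (25²*18)*19 = (625*18)*19 = 11250*19 = 213750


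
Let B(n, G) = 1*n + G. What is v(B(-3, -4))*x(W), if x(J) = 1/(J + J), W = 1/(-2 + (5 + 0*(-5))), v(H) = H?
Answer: -21/2 ≈ -10.500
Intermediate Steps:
B(n, G) = G + n (B(n, G) = n + G = G + n)
W = ⅓ (W = 1/(-2 + (5 + 0)) = 1/(-2 + 5) = 1/3 = ⅓ ≈ 0.33333)
x(J) = 1/(2*J)
v(B(-3, -4))*x(W) = (-4 - 3)*(1/(2*(⅓))) = -7*3/2 = -21/2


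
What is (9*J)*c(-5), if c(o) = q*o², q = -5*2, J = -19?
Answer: 42750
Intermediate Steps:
q = -10
c(o) = -10*o²
(9*J)*c(-5) = (9*(-19))*(-10*(-5)²) = -(-1710)*25 = -171*(-250) = 42750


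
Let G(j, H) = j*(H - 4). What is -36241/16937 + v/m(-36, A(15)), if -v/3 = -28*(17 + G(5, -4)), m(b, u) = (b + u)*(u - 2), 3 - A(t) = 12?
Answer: -16887193/2794605 ≈ -6.0428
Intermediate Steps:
A(t) = -9 (A(t) = 3 - 1*12 = 3 - 12 = -9)
m(b, u) = (-2 + u)*(b + u) (m(b, u) = (b + u)*(-2 + u) = (-2 + u)*(b + u))
G(j, H) = j*(-4 + H)
v = -1932 (v = -(-84)*(17 + 5*(-4 - 4)) = -(-84)*(17 + 5*(-8)) = -(-84)*(17 - 40) = -(-84)*(-23) = -3*644 = -1932)
-36241/16937 + v/m(-36, A(15)) = -36241/16937 - 1932/((-9)**2 - 2*(-36) - 2*(-9) - 36*(-9)) = -36241*1/16937 - 1932/(81 + 72 + 18 + 324) = -36241/16937 - 1932/495 = -36241/16937 - 1932*1/495 = -36241/16937 - 644/165 = -16887193/2794605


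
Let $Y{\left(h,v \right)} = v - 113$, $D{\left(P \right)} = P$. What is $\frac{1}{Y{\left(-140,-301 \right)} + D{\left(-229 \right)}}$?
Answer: $- \frac{1}{643} \approx -0.0015552$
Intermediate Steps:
$Y{\left(h,v \right)} = -113 + v$
$\frac{1}{Y{\left(-140,-301 \right)} + D{\left(-229 \right)}} = \frac{1}{\left(-113 - 301\right) - 229} = \frac{1}{-414 - 229} = \frac{1}{-643} = - \frac{1}{643}$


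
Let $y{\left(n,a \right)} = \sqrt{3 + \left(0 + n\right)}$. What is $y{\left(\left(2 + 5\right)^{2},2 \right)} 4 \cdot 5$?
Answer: $40 \sqrt{13} \approx 144.22$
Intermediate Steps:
$y{\left(n,a \right)} = \sqrt{3 + n}$
$y{\left(\left(2 + 5\right)^{2},2 \right)} 4 \cdot 5 = \sqrt{3 + \left(2 + 5\right)^{2}} \cdot 4 \cdot 5 = \sqrt{3 + 7^{2}} \cdot 4 \cdot 5 = \sqrt{3 + 49} \cdot 4 \cdot 5 = \sqrt{52} \cdot 4 \cdot 5 = 2 \sqrt{13} \cdot 4 \cdot 5 = 8 \sqrt{13} \cdot 5 = 40 \sqrt{13}$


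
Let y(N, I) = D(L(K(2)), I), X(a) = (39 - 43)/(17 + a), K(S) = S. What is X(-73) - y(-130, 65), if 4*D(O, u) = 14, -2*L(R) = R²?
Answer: -24/7 ≈ -3.4286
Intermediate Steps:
X(a) = -4/(17 + a)
L(R) = -R²/2
D(O, u) = 7/2 (D(O, u) = (¼)*14 = 7/2)
y(N, I) = 7/2
X(-73) - y(-130, 65) = -4/(17 - 73) - 1*7/2 = -4/(-56) - 7/2 = -4*(-1/56) - 7/2 = 1/14 - 7/2 = -24/7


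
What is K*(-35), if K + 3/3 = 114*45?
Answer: -179515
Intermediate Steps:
K = 5129 (K = -1 + 114*45 = -1 + 5130 = 5129)
K*(-35) = 5129*(-35) = -179515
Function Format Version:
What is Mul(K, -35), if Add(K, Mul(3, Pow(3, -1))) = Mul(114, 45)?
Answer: -179515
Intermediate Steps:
K = 5129 (K = Add(-1, Mul(114, 45)) = Add(-1, 5130) = 5129)
Mul(K, -35) = Mul(5129, -35) = -179515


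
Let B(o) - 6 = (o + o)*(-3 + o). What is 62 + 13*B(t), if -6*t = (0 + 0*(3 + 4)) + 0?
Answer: 140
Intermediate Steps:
t = 0 (t = -((0 + 0*(3 + 4)) + 0)/6 = -((0 + 0*7) + 0)/6 = -((0 + 0) + 0)/6 = -(0 + 0)/6 = -⅙*0 = 0)
B(o) = 6 + 2*o*(-3 + o) (B(o) = 6 + (o + o)*(-3 + o) = 6 + (2*o)*(-3 + o) = 6 + 2*o*(-3 + o))
62 + 13*B(t) = 62 + 13*(6 - 6*0 + 2*0²) = 62 + 13*(6 + 0 + 2*0) = 62 + 13*(6 + 0 + 0) = 62 + 13*6 = 62 + 78 = 140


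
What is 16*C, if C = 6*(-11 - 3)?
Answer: -1344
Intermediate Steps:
C = -84 (C = 6*(-14) = -84)
16*C = 16*(-84) = -1344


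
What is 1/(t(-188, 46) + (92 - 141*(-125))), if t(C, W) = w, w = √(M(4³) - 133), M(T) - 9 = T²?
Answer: 17717/313888117 - 2*√993/313888117 ≈ 5.6243e-5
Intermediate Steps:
M(T) = 9 + T²
w = 2*√993 (w = √((9 + (4³)²) - 133) = √((9 + 64²) - 133) = √((9 + 4096) - 133) = √(4105 - 133) = √3972 = 2*√993 ≈ 63.024)
t(C, W) = 2*√993
1/(t(-188, 46) + (92 - 141*(-125))) = 1/(2*√993 + (92 - 141*(-125))) = 1/(2*√993 + (92 + 17625)) = 1/(2*√993 + 17717) = 1/(17717 + 2*√993)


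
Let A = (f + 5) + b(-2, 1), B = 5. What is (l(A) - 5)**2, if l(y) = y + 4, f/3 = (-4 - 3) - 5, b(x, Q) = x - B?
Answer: 1521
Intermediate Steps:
b(x, Q) = -5 + x (b(x, Q) = x - 1*5 = x - 5 = -5 + x)
f = -36 (f = 3*((-4 - 3) - 5) = 3*(-7 - 5) = 3*(-12) = -36)
A = -38 (A = (-36 + 5) + (-5 - 2) = -31 - 7 = -38)
l(y) = 4 + y
(l(A) - 5)**2 = ((4 - 38) - 5)**2 = (-34 - 5)**2 = (-39)**2 = 1521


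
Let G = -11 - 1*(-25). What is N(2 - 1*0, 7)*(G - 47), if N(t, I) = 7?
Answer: -231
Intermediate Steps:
G = 14 (G = -11 + 25 = 14)
N(2 - 1*0, 7)*(G - 47) = 7*(14 - 47) = 7*(-33) = -231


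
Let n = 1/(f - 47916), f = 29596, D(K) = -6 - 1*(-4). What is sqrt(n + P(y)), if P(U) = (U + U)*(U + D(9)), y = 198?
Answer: sqrt(1628104261255)/4580 ≈ 278.60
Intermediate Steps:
D(K) = -2 (D(K) = -6 + 4 = -2)
n = -1/18320 (n = 1/(29596 - 47916) = 1/(-18320) = -1/18320 ≈ -5.4585e-5)
P(U) = 2*U*(-2 + U) (P(U) = (U + U)*(U - 2) = (2*U)*(-2 + U) = 2*U*(-2 + U))
sqrt(n + P(y)) = sqrt(-1/18320 + 2*198*(-2 + 198)) = sqrt(-1/18320 + 2*198*196) = sqrt(-1/18320 + 77616) = sqrt(1421925119/18320) = sqrt(1628104261255)/4580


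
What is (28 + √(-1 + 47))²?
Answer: (28 + √46)² ≈ 1209.8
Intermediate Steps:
(28 + √(-1 + 47))² = (28 + √46)²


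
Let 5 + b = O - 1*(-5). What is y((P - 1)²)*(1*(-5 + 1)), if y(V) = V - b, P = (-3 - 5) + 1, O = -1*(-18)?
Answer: -184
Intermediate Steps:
O = 18
P = -7 (P = -8 + 1 = -7)
b = 18 (b = -5 + (18 - 1*(-5)) = -5 + (18 + 5) = -5 + 23 = 18)
y(V) = -18 + V (y(V) = V - 1*18 = V - 18 = -18 + V)
y((P - 1)²)*(1*(-5 + 1)) = (-18 + (-7 - 1)²)*(1*(-5 + 1)) = (-18 + (-8)²)*(1*(-4)) = (-18 + 64)*(-4) = 46*(-4) = -184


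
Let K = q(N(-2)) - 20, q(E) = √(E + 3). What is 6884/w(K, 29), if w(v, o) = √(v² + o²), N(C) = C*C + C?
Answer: 3442*√2/√(623 - 20*√5) ≈ 202.42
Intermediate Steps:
N(C) = C + C² (N(C) = C² + C = C + C²)
q(E) = √(3 + E)
K = -20 + √5 (K = √(3 - 2*(1 - 2)) - 20 = √(3 - 2*(-1)) - 20 = √(3 + 2) - 20 = √5 - 20 = -20 + √5 ≈ -17.764)
w(v, o) = √(o² + v²)
6884/w(K, 29) = 6884/(√(29² + (-20 + √5)²)) = 6884/(√(841 + (-20 + √5)²)) = 6884/√(841 + (-20 + √5)²)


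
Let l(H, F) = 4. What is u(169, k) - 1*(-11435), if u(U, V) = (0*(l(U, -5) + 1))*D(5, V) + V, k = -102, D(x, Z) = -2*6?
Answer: 11333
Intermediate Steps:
D(x, Z) = -12
u(U, V) = V (u(U, V) = (0*(4 + 1))*(-12) + V = (0*5)*(-12) + V = 0*(-12) + V = 0 + V = V)
u(169, k) - 1*(-11435) = -102 - 1*(-11435) = -102 + 11435 = 11333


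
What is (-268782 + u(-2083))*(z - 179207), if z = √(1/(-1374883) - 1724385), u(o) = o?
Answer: 48540904055 - 541730*I*√814902648339432787/1374883 ≈ 4.8541e+10 - 3.5569e+8*I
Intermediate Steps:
z = 2*I*√814902648339432787/1374883 (z = √(-1/1374883 - 1724385) = √(-2370827621956/1374883) = 2*I*√814902648339432787/1374883 ≈ 1313.2*I)
(-268782 + u(-2083))*(z - 179207) = (-268782 - 2083)*(2*I*√814902648339432787/1374883 - 179207) = -270865*(-179207 + 2*I*√814902648339432787/1374883) = 48540904055 - 541730*I*√814902648339432787/1374883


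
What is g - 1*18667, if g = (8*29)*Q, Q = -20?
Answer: -23307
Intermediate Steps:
g = -4640 (g = (8*29)*(-20) = 232*(-20) = -4640)
g - 1*18667 = -4640 - 1*18667 = -4640 - 18667 = -23307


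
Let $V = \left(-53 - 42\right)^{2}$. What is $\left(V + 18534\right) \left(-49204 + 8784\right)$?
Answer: $-1113934780$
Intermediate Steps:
$V = 9025$ ($V = \left(-95\right)^{2} = 9025$)
$\left(V + 18534\right) \left(-49204 + 8784\right) = \left(9025 + 18534\right) \left(-49204 + 8784\right) = 27559 \left(-40420\right) = -1113934780$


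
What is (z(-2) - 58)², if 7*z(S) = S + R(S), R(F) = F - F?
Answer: 166464/49 ≈ 3397.2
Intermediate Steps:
R(F) = 0
z(S) = S/7 (z(S) = (S + 0)/7 = S/7)
(z(-2) - 58)² = ((⅐)*(-2) - 58)² = (-2/7 - 58)² = (-408/7)² = 166464/49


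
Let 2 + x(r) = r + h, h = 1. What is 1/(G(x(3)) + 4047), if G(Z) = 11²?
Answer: 1/4168 ≈ 0.00023992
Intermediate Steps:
x(r) = -1 + r (x(r) = -2 + (r + 1) = -2 + (1 + r) = -1 + r)
G(Z) = 121
1/(G(x(3)) + 4047) = 1/(121 + 4047) = 1/4168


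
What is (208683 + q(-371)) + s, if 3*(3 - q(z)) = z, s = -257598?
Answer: -146365/3 ≈ -48788.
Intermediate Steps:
q(z) = 3 - z/3
(208683 + q(-371)) + s = (208683 + (3 - 1/3*(-371))) - 257598 = (208683 + (3 + 371/3)) - 257598 = (208683 + 380/3) - 257598 = 626429/3 - 257598 = -146365/3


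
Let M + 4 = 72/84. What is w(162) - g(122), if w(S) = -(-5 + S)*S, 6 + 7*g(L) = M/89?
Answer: -110913914/4361 ≈ -25433.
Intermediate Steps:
M = -22/7 (M = -4 + 72/84 = -4 + 72*(1/84) = -4 + 6/7 = -22/7 ≈ -3.1429)
g(L) = -3760/4361 (g(L) = -6/7 + (-22/7/89)/7 = -6/7 + (-22/7*1/89)/7 = -6/7 + (1/7)*(-22/623) = -6/7 - 22/4361 = -3760/4361)
w(S) = -S*(-5 + S)
w(162) - g(122) = 162*(5 - 1*162) - 1*(-3760/4361) = 162*(5 - 162) + 3760/4361 = 162*(-157) + 3760/4361 = -25434 + 3760/4361 = -110913914/4361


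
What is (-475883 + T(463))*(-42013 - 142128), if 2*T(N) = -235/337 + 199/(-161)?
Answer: 4754527319049580/54257 ≈ 8.7630e+10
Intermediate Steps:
T(N) = -52449/54257 (T(N) = (-235/337 + 199/(-161))/2 = (-235*1/337 + 199*(-1/161))/2 = (-235/337 - 199/161)/2 = (½)*(-104898/54257) = -52449/54257)
(-475883 + T(463))*(-42013 - 142128) = (-475883 - 52449/54257)*(-42013 - 142128) = -25820036380/54257*(-184141) = 4754527319049580/54257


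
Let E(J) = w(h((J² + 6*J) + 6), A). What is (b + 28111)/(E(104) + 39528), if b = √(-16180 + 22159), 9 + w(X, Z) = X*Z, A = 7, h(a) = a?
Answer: 28111/119641 + √5979/119641 ≈ 0.23561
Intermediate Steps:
w(X, Z) = -9 + X*Z
E(J) = 33 + 7*J² + 42*J (E(J) = -9 + ((J² + 6*J) + 6)*7 = -9 + (6 + J² + 6*J)*7 = -9 + (42 + 7*J² + 42*J) = 33 + 7*J² + 42*J)
b = √5979 ≈ 77.324
(b + 28111)/(E(104) + 39528) = (√5979 + 28111)/((33 + 7*104² + 42*104) + 39528) = (28111 + √5979)/((33 + 7*10816 + 4368) + 39528) = (28111 + √5979)/((33 + 75712 + 4368) + 39528) = (28111 + √5979)/(80113 + 39528) = (28111 + √5979)/119641 = (28111 + √5979)*(1/119641) = 28111/119641 + √5979/119641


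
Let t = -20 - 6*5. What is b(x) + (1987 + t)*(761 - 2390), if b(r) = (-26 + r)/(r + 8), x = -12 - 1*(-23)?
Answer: -59952102/19 ≈ -3.1554e+6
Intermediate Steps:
t = -50 (t = -20 - 30 = -50)
x = 11 (x = -12 + 23 = 11)
b(r) = (-26 + r)/(8 + r)
b(x) + (1987 + t)*(761 - 2390) = (-26 + 11)/(8 + 11) + (1987 - 50)*(761 - 2390) = -15/19 + 1937*(-1629) = (1/19)*(-15) - 3155373 = -15/19 - 3155373 = -59952102/19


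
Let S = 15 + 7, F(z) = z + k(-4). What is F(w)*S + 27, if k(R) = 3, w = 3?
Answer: 159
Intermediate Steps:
F(z) = 3 + z (F(z) = z + 3 = 3 + z)
S = 22
F(w)*S + 27 = (3 + 3)*22 + 27 = 6*22 + 27 = 132 + 27 = 159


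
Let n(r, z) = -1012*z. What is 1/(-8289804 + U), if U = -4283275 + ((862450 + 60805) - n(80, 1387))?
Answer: -1/10246180 ≈ -9.7597e-8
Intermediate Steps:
U = -1956376 (U = -4283275 + ((862450 + 60805) - (-1012)*1387) = -4283275 + (923255 - 1*(-1403644)) = -4283275 + (923255 + 1403644) = -4283275 + 2326899 = -1956376)
1/(-8289804 + U) = 1/(-8289804 - 1956376) = 1/(-10246180) = -1/10246180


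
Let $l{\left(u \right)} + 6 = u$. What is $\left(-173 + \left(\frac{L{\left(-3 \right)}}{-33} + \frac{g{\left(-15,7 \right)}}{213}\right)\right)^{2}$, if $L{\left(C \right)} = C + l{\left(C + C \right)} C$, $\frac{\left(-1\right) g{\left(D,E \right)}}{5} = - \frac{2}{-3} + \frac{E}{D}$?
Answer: $\frac{1373665969}{45369} \approx 30278.0$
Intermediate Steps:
$g{\left(D,E \right)} = - \frac{10}{3} - \frac{5 E}{D}$ ($g{\left(D,E \right)} = - 5 \left(- \frac{2}{-3} + \frac{E}{D}\right) = - 5 \left(\left(-2\right) \left(- \frac{1}{3}\right) + \frac{E}{D}\right) = - 5 \left(\frac{2}{3} + \frac{E}{D}\right) = - \frac{10}{3} - \frac{5 E}{D}$)
$l{\left(u \right)} = -6 + u$
$L{\left(C \right)} = C + C \left(-6 + 2 C\right)$ ($L{\left(C \right)} = C + \left(-6 + \left(C + C\right)\right) C = C + \left(-6 + 2 C\right) C = C + C \left(-6 + 2 C\right)$)
$\left(-173 + \left(\frac{L{\left(-3 \right)}}{-33} + \frac{g{\left(-15,7 \right)}}{213}\right)\right)^{2} = \left(-173 + \left(\frac{\left(-3\right) \left(-5 + 2 \left(-3\right)\right)}{-33} + \frac{- \frac{10}{3} - \frac{35}{-15}}{213}\right)\right)^{2} = \left(-173 + \left(- 3 \left(-5 - 6\right) \left(- \frac{1}{33}\right) + \left(- \frac{10}{3} - 35 \left(- \frac{1}{15}\right)\right) \frac{1}{213}\right)\right)^{2} = \left(-173 + \left(\left(-3\right) \left(-11\right) \left(- \frac{1}{33}\right) + \left(- \frac{10}{3} + \frac{7}{3}\right) \frac{1}{213}\right)\right)^{2} = \left(-173 + \left(33 \left(- \frac{1}{33}\right) - \frac{1}{213}\right)\right)^{2} = \left(-173 - \frac{214}{213}\right)^{2} = \left(- \frac{37063}{213}\right)^{2} = \frac{1373665969}{45369}$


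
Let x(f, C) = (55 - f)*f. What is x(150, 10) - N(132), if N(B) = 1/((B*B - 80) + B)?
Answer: -249033001/17476 ≈ -14250.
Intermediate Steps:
x(f, C) = f*(55 - f)
N(B) = 1/(-80 + B + B²) (N(B) = 1/((B² - 80) + B) = 1/((-80 + B²) + B) = 1/(-80 + B + B²))
x(150, 10) - N(132) = 150*(55 - 1*150) - 1/(-80 + 132 + 132²) = 150*(55 - 150) - 1/(-80 + 132 + 17424) = 150*(-95) - 1/17476 = -14250 - 1*1/17476 = -14250 - 1/17476 = -249033001/17476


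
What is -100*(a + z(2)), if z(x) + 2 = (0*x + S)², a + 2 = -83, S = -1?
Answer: 8600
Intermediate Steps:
a = -85 (a = -2 - 83 = -85)
z(x) = -1 (z(x) = -2 + (0*x - 1)² = -2 + (0 - 1)² = -2 + (-1)² = -2 + 1 = -1)
-100*(a + z(2)) = -100*(-85 - 1) = -100*(-86) = 8600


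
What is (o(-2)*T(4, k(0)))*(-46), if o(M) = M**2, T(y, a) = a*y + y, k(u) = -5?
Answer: 2944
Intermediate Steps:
T(y, a) = y + a*y
(o(-2)*T(4, k(0)))*(-46) = ((-2)**2*(4*(1 - 5)))*(-46) = (4*(4*(-4)))*(-46) = (4*(-16))*(-46) = -64*(-46) = 2944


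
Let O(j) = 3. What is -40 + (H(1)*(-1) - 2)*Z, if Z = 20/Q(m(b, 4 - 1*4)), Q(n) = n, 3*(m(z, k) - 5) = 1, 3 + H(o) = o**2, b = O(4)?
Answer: -40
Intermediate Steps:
b = 3
H(o) = -3 + o**2
m(z, k) = 16/3 (m(z, k) = 5 + (1/3)*1 = 5 + 1/3 = 16/3)
Z = 15/4 (Z = 20/(16/3) = 20*(3/16) = 15/4 ≈ 3.7500)
-40 + (H(1)*(-1) - 2)*Z = -40 + ((-3 + 1**2)*(-1) - 2)*(15/4) = -40 + ((-3 + 1)*(-1) - 2)*(15/4) = -40 + (-2*(-1) - 2)*(15/4) = -40 + (2 - 2)*(15/4) = -40 + 0*(15/4) = -40 + 0 = -40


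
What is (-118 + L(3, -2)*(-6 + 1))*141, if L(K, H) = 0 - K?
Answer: -14523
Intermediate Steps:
L(K, H) = -K
(-118 + L(3, -2)*(-6 + 1))*141 = (-118 + (-1*3)*(-6 + 1))*141 = (-118 - 3*(-5))*141 = (-118 + 15)*141 = -103*141 = -14523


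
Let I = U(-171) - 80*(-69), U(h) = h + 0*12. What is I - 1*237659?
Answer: -232310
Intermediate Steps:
U(h) = h (U(h) = h + 0 = h)
I = 5349 (I = -171 - 80*(-69) = -171 + 5520 = 5349)
I - 1*237659 = 5349 - 1*237659 = 5349 - 237659 = -232310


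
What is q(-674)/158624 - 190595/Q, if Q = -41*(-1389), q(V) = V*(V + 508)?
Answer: -5965314841/2258369544 ≈ -2.6414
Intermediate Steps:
q(V) = V*(508 + V)
Q = 56949
q(-674)/158624 - 190595/Q = -674*(508 - 674)/158624 - 190595/56949 = -674*(-166)*(1/158624) - 190595*1/56949 = 111884*(1/158624) - 190595/56949 = 27971/39656 - 190595/56949 = -5965314841/2258369544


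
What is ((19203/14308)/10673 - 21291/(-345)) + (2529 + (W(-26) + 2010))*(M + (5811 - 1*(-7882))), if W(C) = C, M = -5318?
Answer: 663764680645229393/17561567660 ≈ 3.7796e+7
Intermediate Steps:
((19203/14308)/10673 - 21291/(-345)) + (2529 + (W(-26) + 2010))*(M + (5811 - 1*(-7882))) = ((19203/14308)/10673 - 21291/(-345)) + (2529 + (-26 + 2010))*(-5318 + (5811 - 1*(-7882))) = ((19203*(1/14308))*(1/10673) - 21291*(-1/345)) + (2529 + 1984)*(-5318 + (5811 + 7882)) = ((19203/14308)*(1/10673) + 7097/115) + 4513*(-5318 + 13693) = (19203/152709284 + 7097/115) + 4513*8375 = 1083779996893/17561567660 + 37796375 = 663764680645229393/17561567660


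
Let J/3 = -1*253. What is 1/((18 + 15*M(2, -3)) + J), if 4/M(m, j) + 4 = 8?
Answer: -1/726 ≈ -0.0013774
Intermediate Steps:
J = -759 (J = 3*(-1*253) = 3*(-253) = -759)
M(m, j) = 1 (M(m, j) = 4/(-4 + 8) = 4/4 = 4*(1/4) = 1)
1/((18 + 15*M(2, -3)) + J) = 1/((18 + 15*1) - 759) = 1/((18 + 15) - 759) = 1/(33 - 759) = 1/(-726) = -1/726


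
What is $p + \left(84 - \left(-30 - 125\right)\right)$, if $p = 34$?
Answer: $273$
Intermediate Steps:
$p + \left(84 - \left(-30 - 125\right)\right) = 34 + \left(84 - \left(-30 - 125\right)\right) = 34 + \left(84 - -155\right) = 34 + \left(84 + 155\right) = 34 + 239 = 273$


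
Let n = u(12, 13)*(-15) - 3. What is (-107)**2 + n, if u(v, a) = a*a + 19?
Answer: 8626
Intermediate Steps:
u(v, a) = 19 + a**2 (u(v, a) = a**2 + 19 = 19 + a**2)
n = -2823 (n = (19 + 13**2)*(-15) - 3 = (19 + 169)*(-15) - 3 = 188*(-15) - 3 = -2820 - 3 = -2823)
(-107)**2 + n = (-107)**2 - 2823 = 11449 - 2823 = 8626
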